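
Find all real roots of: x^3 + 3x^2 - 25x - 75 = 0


Let p(x) = x^3 + 3x^2 - 25x - 75. By the rational root theorem (leading coefficient 1), any rational root is an integer divisor of 75: try ±1, ±2, ... in turn.
Test x = 1: value = -96 ≠ 0.
Test x = -1: value = -48 ≠ 0.
Test x = 3: value = -96 ≠ 0.
Test x = -3: value = 0 ✓, so (x + 3) is a factor.
Synthetic division by (x + 3): bring down 1; 1(-3) + 3 = 0; 0(-3) - 25 = -25; (-25)(-3) - 75 = 0 → quotient x^2 - 25, remainder 0.
Solve the quadratic x^2 - 25 = 0: discriminant = 0^2 - 4(1)(-25) = 0 + 100 = 100.
sqrt(100) = 10, so x = (0 ± 10)/2: x = 5 or x = -5.

x = -5, x = -3, x = 5


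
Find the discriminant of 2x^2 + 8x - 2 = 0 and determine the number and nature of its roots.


For ax^2 + bx + c = 0, discriminant D = b^2 - 4ac
Here a = 2, b = 8, c = -2
D = (8)^2 - 4(2)(-2) = 64 + 16 = 80

D = 80 > 0 but not a perfect square
The equation has 2 distinct real irrational roots.

Discriminant = 80, 2 distinct real irrational roots


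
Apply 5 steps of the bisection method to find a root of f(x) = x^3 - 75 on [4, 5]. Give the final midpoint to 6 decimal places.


f(x) = x^3 - 75
f(4) = -11 < 0
f(5) = 50 > 0

Step 1: midpoint = (4.000000 + 5.000000)/2 = 4.500000
  f(4.500000) = 16.125000
  f(mid) > 0, so root is in [4.000000, 4.500000]

Step 2: midpoint = (4.000000 + 4.500000)/2 = 4.250000
  f(4.250000) = 1.765625
  f(mid) > 0, so root is in [4.000000, 4.250000]

Step 3: midpoint = (4.000000 + 4.250000)/2 = 4.125000
  f(4.125000) = -4.810547
  f(mid) < 0, so root is in [4.125000, 4.250000]

Step 4: midpoint = (4.125000 + 4.250000)/2 = 4.187500
  f(4.187500) = -1.571533
  f(mid) < 0, so root is in [4.187500, 4.250000]

Step 5: midpoint = (4.187500 + 4.250000)/2 = 4.218750
  f(4.218750) = 0.084686
  f(mid) > 0, so root is in [4.187500, 4.218750]

midpoint = 4.218750


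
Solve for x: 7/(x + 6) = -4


Multiply both sides by (x + 6): 7 = -4(x + 6)
Distribute: 7 = -4x - 24
-4x = 7 + 24 = 31
x = -31/4

x = -31/4


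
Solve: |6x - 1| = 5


An absolute value equation |expr| = 5 gives two cases:
Case 1: 6x - 1 = 5
  6x = 6, so x = 1
Case 2: 6x - 1 = -5
  6x = -4, so x = -2/3

x = -2/3, x = 1


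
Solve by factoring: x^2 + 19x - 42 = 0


We need two numbers that multiply to -42 and add to 19.
Those numbers are 21 and -2 (since 21 * (-2) = -42 and 21 + (-2) = 19).
So x^2 + 19x - 42 = (x + 21)(x - 2) = 0
Setting each factor to zero: x = -21 or x = 2

x = -21, x = 2


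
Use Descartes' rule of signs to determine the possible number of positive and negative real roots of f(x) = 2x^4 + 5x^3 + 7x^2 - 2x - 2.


Descartes' rule of signs:

For positive roots, count sign changes in f(x) = 2x^4 + 5x^3 + 7x^2 - 2x - 2:
Signs of coefficients: +, +, +, -, -
Number of sign changes: 1
Possible positive real roots: 1

For negative roots, examine f(-x) = 2x^4 - 5x^3 + 7x^2 + 2x - 2:
Signs of coefficients: +, -, +, +, -
Number of sign changes: 3
Possible negative real roots: 3, 1

Positive roots: 1; Negative roots: 3 or 1


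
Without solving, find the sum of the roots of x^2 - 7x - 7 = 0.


By Vieta's formulas for ax^2 + bx + c = 0:
  Sum of roots = -b/a
  Product of roots = c/a

Here a = 1, b = -7, c = -7
Sum = -(-7)/1 = 7
Product = -7/1 = -7

Sum = 7


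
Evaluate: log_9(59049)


We need the exponent such that 9^? = 59049
9^5 = 59049
Therefore log_9(59049) = 5

5


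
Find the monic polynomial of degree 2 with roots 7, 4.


A monic polynomial with roots 7, 4 is:
p(x) = (x - 7)(x - 4)
After multiplying by (x - 7): x - 7
After multiplying by (x - 4): x^2 - 11x + 28

x^2 - 11x + 28


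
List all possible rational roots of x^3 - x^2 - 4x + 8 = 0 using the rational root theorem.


Rational root theorem: possible roots are ±p/q where:
  p divides the constant term (8): p ∈ {1, 2, 4, 8}
  q divides the leading coefficient (1): q ∈ {1}

All possible rational roots: -8, -4, -2, -1, 1, 2, 4, 8

-8, -4, -2, -1, 1, 2, 4, 8


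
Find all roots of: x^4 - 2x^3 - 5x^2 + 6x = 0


The constant term is 0, so x = 0 is a root. Factor out x:
  x^3 - 2x^2 - 5x + 6 = 0
Let p(x) = x^3 - 2x^2 - 5x + 6. By the rational root theorem (leading coefficient 1), any rational root is an integer divisor of 6: try ±1, ±2, ... in turn.
Test x = 1: value = 0 ✓, so (x - 1) is a factor.
Synthetic division by (x - 1): bring down 1; 1(1) - 2 = -1; (-1)(1) - 5 = -6; (-6)(1) + 6 = 0 → quotient x^2 - x - 6, remainder 0.
Solve the quadratic x^2 - x - 6 = 0: discriminant = (-1)^2 - 4(1)(-6) = 1 + 24 = 25.
sqrt(25) = 5, so x = (1 ± 5)/2: x = 3 or x = -2.
Collecting all roots found:

x = -2, x = 0, x = 1, x = 3


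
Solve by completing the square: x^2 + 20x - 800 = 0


Start: x^2 + 20x - 800 = 0
Move constant: x^2 + 20x = 800
Half of 20 is 10, squared is 100
Add 100 to both sides: x^2 + 20x + 100 = 900
(x + 10)^2 = 900
x + 10 = ±30
x = -10 + 30 = 20 or x = -10 - 30 = -40

x = -40, x = 20


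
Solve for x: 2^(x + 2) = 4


Express both sides with the same base.
4 = 2^2
Since the bases match, equate exponents: x + 2 = 2
So x = 2 - (2) = 0

x = 0


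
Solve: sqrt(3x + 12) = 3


Square both sides: 3x + 12 = 3^2 = 9
3x = 9 - 12 = -3
x = -1
Check: sqrt(3*(-1) + 12) = sqrt(9) = 3 ✓

x = -1


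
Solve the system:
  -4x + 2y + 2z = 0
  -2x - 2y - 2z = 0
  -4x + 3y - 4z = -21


Using Cramer's rule. Expand each determinant along the first row.
D  = (-4)*[(-2)*(-4) - (-2)*3] - 2*[(-2)*(-4) - (-2)*(-4)] + 2*[(-2)*3 - (-2)*(-4)]
  = (-4)*(14) - 2*(0) + 2*(-14) = -84
Dx = 0*[(-2)*(-4) - (-2)*3] - 2*[0*(-4) - (-2)*(-21)] + 2*[0*3 - (-2)*(-21)]
  = 0*(14) - 2*(-42) + 2*(-42) = 0
Dy = (-4)*[0*(-4) - (-2)*(-21)] - 0*[(-2)*(-4) - (-2)*(-4)] + 2*[(-2)*(-21) - 0*(-4)]
  = (-4)*(-42) - 0*(0) + 2*(42) = 252
Dz = (-4)*[(-2)*(-21) - 0*3] - 2*[(-2)*(-21) - 0*(-4)] + 0*[(-2)*3 - (-2)*(-4)]
  = (-4)*(42) - 2*(42) + 0*(-14) = -252
x = Dx/D = 0/-84 = 0, y = Dy/D = 252/-84 = -3, z = Dz/D = -252/-84 = 3
Check eq1: (-4)(0) + (2)(-3) + (2)(3) = 0 = 0 ✓
Check eq2: (-2)(0) + (-2)(-3) + (-2)(3) = 0 = 0 ✓
Check eq3: (-4)(0) + (3)(-3) + (-4)(3) = -21 = -21 ✓

x = 0, y = -3, z = 3


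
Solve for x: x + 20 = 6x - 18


Starting with: x + 20 = 6x - 18
Move all x terms to left: (1 - 6)x = -18 - 20
Simplify: -5x = -38
Divide both sides by -5: x = 38/5

x = 38/5


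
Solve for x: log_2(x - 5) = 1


Convert to exponential form: x - 5 = 2^1 = 2
x = 2 + 5 = 7
Check: log_2(7 - 5) = log_2(2) = log_2(2) = 1 ✓

x = 7


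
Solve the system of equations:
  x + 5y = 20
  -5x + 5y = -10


Using Cramer's rule:
Determinant D = (1)(5) - (-5)(5) = 5 + 25 = 30
Dx = (20)(5) - (-10)(5) = 100 + 50 = 150
Dy = (1)(-10) - (-5)(20) = -10 + 100 = 90
x = Dx/D = 150/30 = 5
y = Dy/D = 90/30 = 3

x = 5, y = 3


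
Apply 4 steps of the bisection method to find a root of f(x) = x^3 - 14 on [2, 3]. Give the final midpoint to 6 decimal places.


f(x) = x^3 - 14
f(2) = -6 < 0
f(3) = 13 > 0

Step 1: midpoint = (2.000000 + 3.000000)/2 = 2.500000
  f(2.500000) = 1.625000
  f(mid) > 0, so root is in [2.000000, 2.500000]

Step 2: midpoint = (2.000000 + 2.500000)/2 = 2.250000
  f(2.250000) = -2.609375
  f(mid) < 0, so root is in [2.250000, 2.500000]

Step 3: midpoint = (2.250000 + 2.500000)/2 = 2.375000
  f(2.375000) = -0.603516
  f(mid) < 0, so root is in [2.375000, 2.500000]

Step 4: midpoint = (2.375000 + 2.500000)/2 = 2.437500
  f(2.437500) = 0.482178
  f(mid) > 0, so root is in [2.375000, 2.437500]

midpoint = 2.437500


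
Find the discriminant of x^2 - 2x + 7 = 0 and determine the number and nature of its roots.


For ax^2 + bx + c = 0, discriminant D = b^2 - 4ac
Here a = 1, b = -2, c = 7
D = (-2)^2 - 4(1)(7) = 4 - 28 = -24

D = -24 < 0
The equation has no real roots (2 complex conjugate roots).

Discriminant = -24, no real roots (2 complex conjugate roots)


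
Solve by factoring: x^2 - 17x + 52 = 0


We need two numbers that multiply to 52 and add to -17.
Those numbers are -4 and -13 (since (-4) * (-13) = 52 and (-4) + (-13) = -17).
So x^2 - 17x + 52 = (x - 4)(x - 13) = 0
Setting each factor to zero: x = 4 or x = 13

x = 4, x = 13


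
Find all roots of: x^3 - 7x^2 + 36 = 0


Let p(x) = x^3 - 7x^2 + 36. By the rational root theorem (leading coefficient 1), any rational root is an integer divisor of 36: try ±1, ±2, ... in turn.
Test x = 1: value = 30 ≠ 0.
Test x = -1: value = 28 ≠ 0.
Test x = 2: value = 16 ≠ 0.
Test x = -2: value = 0 ✓, so (x + 2) is a factor.
Synthetic division by (x + 2): bring down 1; 1(-2) - 7 = -9; (-9)(-2) + 0 = 18; 18(-2) + 36 = 0 → quotient x^2 - 9x + 18, remainder 0.
Solve the quadratic x^2 - 9x + 18 = 0: discriminant = (-9)^2 - 4(1)(18) = 81 - 72 = 9.
sqrt(9) = 3, so x = (9 ± 3)/2: x = 6 or x = 3.
Collecting all roots found:

x = -2, x = 3, x = 6


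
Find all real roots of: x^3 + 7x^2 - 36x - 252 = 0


Let p(x) = x^3 + 7x^2 - 36x - 252. By the rational root theorem (leading coefficient 1), any rational root is an integer divisor of 252: try ±1, ±2, ... in turn.
Test x = 1: value = -280 ≠ 0.
Test x = -1: value = -210 ≠ 0.
Test x = 2: value = -288 ≠ 0.
Test x = -2: value = -160 ≠ 0.
Test x = 3: value = -270 ≠ 0.
Test x = -3: value = -108 ≠ 0.
Test x = 4: value = -220 ≠ 0.
Test x = -4: value = -60 ≠ 0.
Test x = 6: value = 0 ✓, so (x - 6) is a factor.
Synthetic division by (x - 6): bring down 1; 1(6) + 7 = 13; 13(6) - 36 = 42; 42(6) - 252 = 0 → quotient x^2 + 13x + 42, remainder 0.
Solve the quadratic x^2 + 13x + 42 = 0: discriminant = 13^2 - 4(1)(42) = 169 - 168 = 1.
sqrt(1) = 1, so x = (-13 ± 1)/2: x = -6 or x = -7.

x = -7, x = -6, x = 6


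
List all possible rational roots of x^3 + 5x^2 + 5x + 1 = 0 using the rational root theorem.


Rational root theorem: possible roots are ±p/q where:
  p divides the constant term (1): p ∈ {1}
  q divides the leading coefficient (1): q ∈ {1}

All possible rational roots: -1, 1

-1, 1


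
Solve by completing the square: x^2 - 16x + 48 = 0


Start: x^2 - 16x + 48 = 0
Move constant: x^2 - 16x = -48
Half of -16 is -8, squared is 64
Add 64 to both sides: x^2 - 16x + 64 = 16
(x - 8)^2 = 16
x - 8 = ±4
x = 8 + 4 = 12 or x = 8 - 4 = 4

x = 4, x = 12


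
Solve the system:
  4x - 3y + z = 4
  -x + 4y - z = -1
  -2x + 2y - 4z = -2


Using Cramer's rule. Expand each determinant along the first row.
D  = 4*[4*(-4) - (-1)*2] - (-3)*[(-1)*(-4) - (-1)*(-2)] + 1*[(-1)*2 - 4*(-2)]
  = 4*(-14) - (-3)*(2) + 1*(6) = -44
Dx = 4*[4*(-4) - (-1)*2] - (-3)*[(-1)*(-4) - (-1)*(-2)] + 1*[(-1)*2 - 4*(-2)]
  = 4*(-14) - (-3)*(2) + 1*(6) = -44
Dy = 4*[(-1)*(-4) - (-1)*(-2)] - 4*[(-1)*(-4) - (-1)*(-2)] + 1*[(-1)*(-2) - (-1)*(-2)]
  = 4*(2) - 4*(2) + 1*(0) = 0
Dz = 4*[4*(-2) - (-1)*2] - (-3)*[(-1)*(-2) - (-1)*(-2)] + 4*[(-1)*2 - 4*(-2)]
  = 4*(-6) - (-3)*(0) + 4*(6) = 0
x = Dx/D = -44/-44 = 1, y = Dy/D = 0/-44 = 0, z = Dz/D = 0/-44 = 0
Check eq1: (4)(1) + (-3)(0) + (1)(0) = 4 = 4 ✓
Check eq2: (-1)(1) + (4)(0) + (-1)(0) = -1 = -1 ✓
Check eq3: (-2)(1) + (2)(0) + (-4)(0) = -2 = -2 ✓

x = 1, y = 0, z = 0


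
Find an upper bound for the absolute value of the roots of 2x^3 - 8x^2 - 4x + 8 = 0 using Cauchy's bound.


Cauchy's bound: all roots r satisfy |r| <= 1 + max(|a_i/a_n|) for i = 0,...,n-1
where a_n is the leading coefficient.

Coefficients: [2, -8, -4, 8]
Leading coefficient a_n = 2
Ratios |a_i/a_n|: 4, 2, 4
Maximum ratio: 4
Cauchy's bound: |r| <= 1 + 4 = 5

Upper bound = 5


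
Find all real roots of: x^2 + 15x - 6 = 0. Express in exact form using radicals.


Using the quadratic formula: x = (-b ± sqrt(b^2 - 4ac)) / (2a)
Here a = 1, b = 15, c = -6
Discriminant = b^2 - 4ac = 15^2 - 4(1)(-6) = 225 + 24 = 249
Since discriminant = 249 > 0, there are two real roots.
x = (-15 ± sqrt(249)) / 2
Numerically: x ≈ 0.3899 or x ≈ -15.3899

x = (-15 + sqrt(249)) / 2 or x = (-15 - sqrt(249)) / 2


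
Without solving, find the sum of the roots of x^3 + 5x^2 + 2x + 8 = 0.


By Vieta's formulas for x^3 + bx^2 + cx + d = 0:
  r1 + r2 + r3 = -b/a = -5
  r1*r2 + r1*r3 + r2*r3 = c/a = 2
  r1*r2*r3 = -d/a = -8


Sum = -5


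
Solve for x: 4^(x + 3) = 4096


Express both sides with the same base.
4096 = 4^6
Since the bases match, equate exponents: x + 3 = 6
So x = 6 - (3) = 3

x = 3


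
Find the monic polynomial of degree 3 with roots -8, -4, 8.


A monic polynomial with roots -8, -4, 8 is:
p(x) = (x + 8)(x + 4)(x - 8)
After multiplying by (x + 8): x + 8
After multiplying by (x + 4): x^2 + 12x + 32
After multiplying by (x - 8): x^3 + 4x^2 - 64x - 256

x^3 + 4x^2 - 64x - 256


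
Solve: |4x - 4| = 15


An absolute value equation |expr| = 15 gives two cases:
Case 1: 4x - 4 = 15
  4x = 19, so x = 19/4
Case 2: 4x - 4 = -15
  4x = -11, so x = -11/4

x = -11/4, x = 19/4


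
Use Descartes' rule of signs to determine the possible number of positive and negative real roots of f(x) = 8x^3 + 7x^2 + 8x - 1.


Descartes' rule of signs:

For positive roots, count sign changes in f(x) = 8x^3 + 7x^2 + 8x - 1:
Signs of coefficients: +, +, +, -
Number of sign changes: 1
Possible positive real roots: 1

For negative roots, examine f(-x) = -8x^3 + 7x^2 - 8x - 1:
Signs of coefficients: -, +, -, -
Number of sign changes: 2
Possible negative real roots: 2, 0

Positive roots: 1; Negative roots: 2 or 0


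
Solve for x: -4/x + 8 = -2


Subtract 8 from both sides: -4/x = -10
Multiply both sides by x: -4 = -10 * x
Divide by -10: x = 2/5

x = 2/5


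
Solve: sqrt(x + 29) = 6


Square both sides: x + 29 = 6^2 = 36
x = 36 - 29 = 7
x = 7
Check: sqrt(1*7 + 29) = sqrt(36) = 6 ✓

x = 7


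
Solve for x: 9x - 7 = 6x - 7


Starting with: 9x - 7 = 6x - 7
Move all x terms to left: (9 - 6)x = -7 + 7
Simplify: 3x = 0
Divide both sides by 3: x = 0

x = 0


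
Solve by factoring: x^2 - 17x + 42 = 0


We need two numbers that multiply to 42 and add to -17.
Those numbers are -14 and -3 (since (-14) * (-3) = 42 and (-14) + (-3) = -17).
So x^2 - 17x + 42 = (x - 14)(x - 3) = 0
Setting each factor to zero: x = 14 or x = 3

x = 3, x = 14


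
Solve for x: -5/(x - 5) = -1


Multiply both sides by (x - 5): -5 = -1(x - 5)
Distribute: -5 = -x + 5
-x = -5 - 5 = -10
x = 10

x = 10


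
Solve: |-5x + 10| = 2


An absolute value equation |expr| = 2 gives two cases:
Case 1: -5x + 10 = 2
  -5x = -8, so x = 8/5
Case 2: -5x + 10 = -2
  -5x = -12, so x = 12/5

x = 8/5, x = 12/5


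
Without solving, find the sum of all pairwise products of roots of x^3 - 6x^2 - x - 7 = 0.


By Vieta's formulas for x^3 + bx^2 + cx + d = 0:
  r1 + r2 + r3 = -b/a = 6
  r1*r2 + r1*r3 + r2*r3 = c/a = -1
  r1*r2*r3 = -d/a = 7


Sum of pairwise products = -1


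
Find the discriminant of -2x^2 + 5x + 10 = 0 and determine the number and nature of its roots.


For ax^2 + bx + c = 0, discriminant D = b^2 - 4ac
Here a = -2, b = 5, c = 10
D = (5)^2 - 4(-2)(10) = 25 + 80 = 105

D = 105 > 0 but not a perfect square
The equation has 2 distinct real irrational roots.

Discriminant = 105, 2 distinct real irrational roots


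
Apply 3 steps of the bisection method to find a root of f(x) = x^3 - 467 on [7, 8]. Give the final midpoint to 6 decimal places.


f(x) = x^3 - 467
f(7) = -124 < 0
f(8) = 45 > 0

Step 1: midpoint = (7.000000 + 8.000000)/2 = 7.500000
  f(7.500000) = -45.125000
  f(mid) < 0, so root is in [7.500000, 8.000000]

Step 2: midpoint = (7.500000 + 8.000000)/2 = 7.750000
  f(7.750000) = -1.515625
  f(mid) < 0, so root is in [7.750000, 8.000000]

Step 3: midpoint = (7.750000 + 8.000000)/2 = 7.875000
  f(7.875000) = 21.373047
  f(mid) > 0, so root is in [7.750000, 7.875000]

midpoint = 7.875000


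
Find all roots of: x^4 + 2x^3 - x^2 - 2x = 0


The constant term is 0, so x = 0 is a root. Factor out x:
  x^3 + 2x^2 - x - 2 = 0
Let p(x) = x^3 + 2x^2 - x - 2. By the rational root theorem (leading coefficient 1), any rational root is an integer divisor of 2: try ±1, ±2, ... in turn.
Test x = 1: value = 0 ✓, so (x - 1) is a factor.
Synthetic division by (x - 1): bring down 1; 1(1) + 2 = 3; 3(1) - 1 = 2; 2(1) - 2 = 0 → quotient x^2 + 3x + 2, remainder 0.
Solve the quadratic x^2 + 3x + 2 = 0: discriminant = 3^2 - 4(1)(2) = 9 - 8 = 1.
sqrt(1) = 1, so x = (-3 ± 1)/2: x = -1 or x = -2.
Collecting all roots found:

x = -2, x = -1, x = 0, x = 1


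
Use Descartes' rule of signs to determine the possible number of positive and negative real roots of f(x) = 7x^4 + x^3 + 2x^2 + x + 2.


Descartes' rule of signs:

For positive roots, count sign changes in f(x) = 7x^4 + x^3 + 2x^2 + x + 2:
Signs of coefficients: +, +, +, +, +
Number of sign changes: 0
Possible positive real roots: 0

For negative roots, examine f(-x) = 7x^4 - x^3 + 2x^2 - x + 2:
Signs of coefficients: +, -, +, -, +
Number of sign changes: 4
Possible negative real roots: 4, 2, 0

Positive roots: 0; Negative roots: 4 or 2 or 0


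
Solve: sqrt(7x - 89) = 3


Square both sides: 7x - 89 = 3^2 = 9
7x = 9 + 89 = 98
x = 14
Check: sqrt(7*14 - 89) = sqrt(9) = 3 ✓

x = 14


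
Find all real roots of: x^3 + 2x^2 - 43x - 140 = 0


Let p(x) = x^3 + 2x^2 - 43x - 140. By the rational root theorem (leading coefficient 1), any rational root is an integer divisor of 140: try ±1, ±2, ... in turn.
Test x = 1: value = -180 ≠ 0.
Test x = -1: value = -96 ≠ 0.
Test x = 2: value = -210 ≠ 0.
Test x = -2: value = -54 ≠ 0.
Test x = 4: value = -216 ≠ 0.
Test x = -4: value = 0 ✓, so (x + 4) is a factor.
Synthetic division by (x + 4): bring down 1; 1(-4) + 2 = -2; (-2)(-4) - 43 = -35; (-35)(-4) - 140 = 0 → quotient x^2 - 2x - 35, remainder 0.
Solve the quadratic x^2 - 2x - 35 = 0: discriminant = (-2)^2 - 4(1)(-35) = 4 + 140 = 144.
sqrt(144) = 12, so x = (2 ± 12)/2: x = 7 or x = -5.

x = -5, x = -4, x = 7


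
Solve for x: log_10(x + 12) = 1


Convert to exponential form: x + 12 = 10^1 = 10
x = 10 - 12 = -2
Check: log_10(-2 + 12) = log_10(10) = log_10(10) = 1 ✓

x = -2


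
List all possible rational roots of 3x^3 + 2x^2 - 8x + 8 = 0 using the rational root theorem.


Rational root theorem: possible roots are ±p/q where:
  p divides the constant term (8): p ∈ {1, 2, 4, 8}
  q divides the leading coefficient (3): q ∈ {1, 3}

All possible rational roots: -8, -4, -8/3, -2, -4/3, -1, -2/3, -1/3, 1/3, 2/3, 1, 4/3, 2, 8/3, 4, 8

-8, -4, -8/3, -2, -4/3, -1, -2/3, -1/3, 1/3, 2/3, 1, 4/3, 2, 8/3, 4, 8


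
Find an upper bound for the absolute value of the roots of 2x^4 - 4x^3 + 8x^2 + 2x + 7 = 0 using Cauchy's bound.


Cauchy's bound: all roots r satisfy |r| <= 1 + max(|a_i/a_n|) for i = 0,...,n-1
where a_n is the leading coefficient.

Coefficients: [2, -4, 8, 2, 7]
Leading coefficient a_n = 2
Ratios |a_i/a_n|: 2, 4, 1, 7/2
Maximum ratio: 4
Cauchy's bound: |r| <= 1 + 4 = 5

Upper bound = 5


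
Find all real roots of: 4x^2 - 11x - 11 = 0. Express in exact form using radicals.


Using the quadratic formula: x = (-b ± sqrt(b^2 - 4ac)) / (2a)
Here a = 4, b = -11, c = -11
Discriminant = b^2 - 4ac = (-11)^2 - 4(4)(-11) = 121 + 176 = 297
Since discriminant = 297 > 0, there are two real roots.
x = (11 ± 3*sqrt(33)) / 8
Numerically: x ≈ 3.5292 or x ≈ -0.7792

x = (11 + 3*sqrt(33)) / 8 or x = (11 - 3*sqrt(33)) / 8


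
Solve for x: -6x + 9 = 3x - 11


Starting with: -6x + 9 = 3x - 11
Move all x terms to left: (-6 - 3)x = -11 - 9
Simplify: -9x = -20
Divide both sides by -9: x = 20/9

x = 20/9


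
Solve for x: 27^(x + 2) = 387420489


Express both sides with the same base.
387420489 = 27^6
Since the bases match, equate exponents: x + 2 = 6
So x = 6 - (2) = 4

x = 4


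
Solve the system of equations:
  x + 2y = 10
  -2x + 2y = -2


Using Cramer's rule:
Determinant D = (1)(2) - (-2)(2) = 2 + 4 = 6
Dx = (10)(2) - (-2)(2) = 20 + 4 = 24
Dy = (1)(-2) - (-2)(10) = -2 + 20 = 18
x = Dx/D = 24/6 = 4
y = Dy/D = 18/6 = 3

x = 4, y = 3


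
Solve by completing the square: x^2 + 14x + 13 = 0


Start: x^2 + 14x + 13 = 0
Move constant: x^2 + 14x = -13
Half of 14 is 7, squared is 49
Add 49 to both sides: x^2 + 14x + 49 = 36
(x + 7)^2 = 36
x + 7 = ±6
x = -7 + 6 = -1 or x = -7 - 6 = -13

x = -13, x = -1


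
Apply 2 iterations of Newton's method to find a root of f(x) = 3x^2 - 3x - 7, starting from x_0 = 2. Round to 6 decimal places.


Newton's method: x_(n+1) = x_n - f(x_n)/f'(x_n)
f(x) = 3x^2 - 3x - 7
f'(x) = 6x - 3

Iteration 1:
  f(2.000000) = -1.000000
  f'(2.000000) = 9.000000
  x_1 = 2.000000 - (-1.000000)/(9.000000) = 2.111111

Iteration 2:
  f(2.111111) = 0.037037
  f'(2.111111) = 9.666667
  x_2 = 2.111111 - (0.037037)/(9.666667) = 2.107280

x_2 = 2.107280


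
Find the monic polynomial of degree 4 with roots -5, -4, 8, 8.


A monic polynomial with roots -5, -4, 8, 8 is:
p(x) = (x + 5)(x + 4)(x - 8)(x - 8)
After multiplying by (x + 5): x + 5
After multiplying by (x + 4): x^2 + 9x + 20
After multiplying by (x - 8): x^3 + x^2 - 52x - 160
After multiplying by (x - 8): x^4 - 7x^3 - 60x^2 + 256x + 1280

x^4 - 7x^3 - 60x^2 + 256x + 1280


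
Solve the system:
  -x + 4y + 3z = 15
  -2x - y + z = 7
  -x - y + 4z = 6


Using Cramer's rule. Expand each determinant along the first row.
D  = (-1)*[(-1)*4 - 1*(-1)] - 4*[(-2)*4 - 1*(-1)] + 3*[(-2)*(-1) - (-1)*(-1)]
  = (-1)*(-3) - 4*(-7) + 3*(1) = 34
Dx = 15*[(-1)*4 - 1*(-1)] - 4*[7*4 - 1*6] + 3*[7*(-1) - (-1)*6]
  = 15*(-3) - 4*(22) + 3*(-1) = -136
Dy = (-1)*[7*4 - 1*6] - 15*[(-2)*4 - 1*(-1)] + 3*[(-2)*6 - 7*(-1)]
  = (-1)*(22) - 15*(-7) + 3*(-5) = 68
Dz = (-1)*[(-1)*6 - 7*(-1)] - 4*[(-2)*6 - 7*(-1)] + 15*[(-2)*(-1) - (-1)*(-1)]
  = (-1)*(1) - 4*(-5) + 15*(1) = 34
x = Dx/D = -136/34 = -4, y = Dy/D = 68/34 = 2, z = Dz/D = 34/34 = 1
Check eq1: (-1)(-4) + (4)(2) + (3)(1) = 15 = 15 ✓
Check eq2: (-2)(-4) + (-1)(2) + (1)(1) = 7 = 7 ✓
Check eq3: (-1)(-4) + (-1)(2) + (4)(1) = 6 = 6 ✓

x = -4, y = 2, z = 1


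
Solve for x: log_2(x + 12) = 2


Convert to exponential form: x + 12 = 2^2 = 4
x = 4 - 12 = -8
Check: log_2(-8 + 12) = log_2(4) = log_2(4) = 2 ✓

x = -8


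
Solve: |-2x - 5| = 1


An absolute value equation |expr| = 1 gives two cases:
Case 1: -2x - 5 = 1
  -2x = 6, so x = -3
Case 2: -2x - 5 = -1
  -2x = 4, so x = -2

x = -3, x = -2


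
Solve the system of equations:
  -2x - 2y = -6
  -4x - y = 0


Using Cramer's rule:
Determinant D = (-2)(-1) - (-4)(-2) = 2 - 8 = -6
Dx = (-6)(-1) - (0)(-2) = 6 - 0 = 6
Dy = (-2)(0) - (-4)(-6) = 0 - 24 = -24
x = Dx/D = 6/-6 = -1
y = Dy/D = -24/-6 = 4

x = -1, y = 4


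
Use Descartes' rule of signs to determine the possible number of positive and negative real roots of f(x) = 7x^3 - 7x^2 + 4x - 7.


Descartes' rule of signs:

For positive roots, count sign changes in f(x) = 7x^3 - 7x^2 + 4x - 7:
Signs of coefficients: +, -, +, -
Number of sign changes: 3
Possible positive real roots: 3, 1

For negative roots, examine f(-x) = -7x^3 - 7x^2 - 4x - 7:
Signs of coefficients: -, -, -, -
Number of sign changes: 0
Possible negative real roots: 0

Positive roots: 3 or 1; Negative roots: 0


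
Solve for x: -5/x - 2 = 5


Subtract -2 from both sides: -5/x = 7
Multiply both sides by x: -5 = 7 * x
Divide by 7: x = -5/7

x = -5/7


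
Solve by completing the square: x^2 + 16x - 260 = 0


Start: x^2 + 16x - 260 = 0
Move constant: x^2 + 16x = 260
Half of 16 is 8, squared is 64
Add 64 to both sides: x^2 + 16x + 64 = 324
(x + 8)^2 = 324
x + 8 = ±18
x = -8 + 18 = 10 or x = -8 - 18 = -26

x = -26, x = 10


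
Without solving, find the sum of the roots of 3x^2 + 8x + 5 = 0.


By Vieta's formulas for ax^2 + bx + c = 0:
  Sum of roots = -b/a
  Product of roots = c/a

Here a = 3, b = 8, c = 5
Sum = -(8)/3 = -8/3
Product = 5/3 = 5/3

Sum = -8/3


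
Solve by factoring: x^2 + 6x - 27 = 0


We need two numbers that multiply to -27 and add to 6.
Those numbers are 9 and -3 (since 9 * (-3) = -27 and 9 + (-3) = 6).
So x^2 + 6x - 27 = (x + 9)(x - 3) = 0
Setting each factor to zero: x = -9 or x = 3

x = -9, x = 3


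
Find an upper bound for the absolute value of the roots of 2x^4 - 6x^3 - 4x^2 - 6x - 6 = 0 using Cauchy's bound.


Cauchy's bound: all roots r satisfy |r| <= 1 + max(|a_i/a_n|) for i = 0,...,n-1
where a_n is the leading coefficient.

Coefficients: [2, -6, -4, -6, -6]
Leading coefficient a_n = 2
Ratios |a_i/a_n|: 3, 2, 3, 3
Maximum ratio: 3
Cauchy's bound: |r| <= 1 + 3 = 4

Upper bound = 4


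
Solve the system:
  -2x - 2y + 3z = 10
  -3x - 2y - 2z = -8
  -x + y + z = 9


Using Cramer's rule. Expand each determinant along the first row.
D  = (-2)*[(-2)*1 - (-2)*1] - (-2)*[(-3)*1 - (-2)*(-1)] + 3*[(-3)*1 - (-2)*(-1)]
  = (-2)*(0) - (-2)*(-5) + 3*(-5) = -25
Dx = 10*[(-2)*1 - (-2)*1] - (-2)*[(-8)*1 - (-2)*9] + 3*[(-8)*1 - (-2)*9]
  = 10*(0) - (-2)*(10) + 3*(10) = 50
Dy = (-2)*[(-8)*1 - (-2)*9] - 10*[(-3)*1 - (-2)*(-1)] + 3*[(-3)*9 - (-8)*(-1)]
  = (-2)*(10) - 10*(-5) + 3*(-35) = -75
Dz = (-2)*[(-2)*9 - (-8)*1] - (-2)*[(-3)*9 - (-8)*(-1)] + 10*[(-3)*1 - (-2)*(-1)]
  = (-2)*(-10) - (-2)*(-35) + 10*(-5) = -100
x = Dx/D = 50/-25 = -2, y = Dy/D = -75/-25 = 3, z = Dz/D = -100/-25 = 4
Check eq1: (-2)(-2) + (-2)(3) + (3)(4) = 10 = 10 ✓
Check eq2: (-3)(-2) + (-2)(3) + (-2)(4) = -8 = -8 ✓
Check eq3: (-1)(-2) + (1)(3) + (1)(4) = 9 = 9 ✓

x = -2, y = 3, z = 4


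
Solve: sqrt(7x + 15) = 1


Square both sides: 7x + 15 = 1^2 = 1
7x = 1 - 15 = -14
x = -2
Check: sqrt(7*(-2) + 15) = sqrt(1) = 1 ✓

x = -2


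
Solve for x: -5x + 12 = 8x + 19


Starting with: -5x + 12 = 8x + 19
Move all x terms to left: (-5 - 8)x = 19 - 12
Simplify: -13x = 7
Divide both sides by -13: x = -7/13

x = -7/13


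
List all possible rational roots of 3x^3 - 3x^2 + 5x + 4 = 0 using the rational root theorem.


Rational root theorem: possible roots are ±p/q where:
  p divides the constant term (4): p ∈ {1, 2, 4}
  q divides the leading coefficient (3): q ∈ {1, 3}

All possible rational roots: -4, -2, -4/3, -1, -2/3, -1/3, 1/3, 2/3, 1, 4/3, 2, 4

-4, -2, -4/3, -1, -2/3, -1/3, 1/3, 2/3, 1, 4/3, 2, 4


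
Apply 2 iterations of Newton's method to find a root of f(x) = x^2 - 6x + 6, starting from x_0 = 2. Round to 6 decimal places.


Newton's method: x_(n+1) = x_n - f(x_n)/f'(x_n)
f(x) = x^2 - 6x + 6
f'(x) = 2x - 6

Iteration 1:
  f(2.000000) = -2.000000
  f'(2.000000) = -2.000000
  x_1 = 2.000000 - (-2.000000)/(-2.000000) = 1.000000

Iteration 2:
  f(1.000000) = 1.000000
  f'(1.000000) = -4.000000
  x_2 = 1.000000 - (1.000000)/(-4.000000) = 1.250000

x_2 = 1.250000


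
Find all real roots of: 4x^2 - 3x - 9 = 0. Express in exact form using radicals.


Using the quadratic formula: x = (-b ± sqrt(b^2 - 4ac)) / (2a)
Here a = 4, b = -3, c = -9
Discriminant = b^2 - 4ac = (-3)^2 - 4(4)(-9) = 9 + 144 = 153
Since discriminant = 153 > 0, there are two real roots.
x = (3 ± 3*sqrt(17)) / 8
Numerically: x ≈ 1.9212 or x ≈ -1.1712

x = (3 + 3*sqrt(17)) / 8 or x = (3 - 3*sqrt(17)) / 8


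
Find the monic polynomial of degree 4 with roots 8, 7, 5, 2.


A monic polynomial with roots 8, 7, 5, 2 is:
p(x) = (x - 8)(x - 7)(x - 5)(x - 2)
After multiplying by (x - 8): x - 8
After multiplying by (x - 7): x^2 - 15x + 56
After multiplying by (x - 5): x^3 - 20x^2 + 131x - 280
After multiplying by (x - 2): x^4 - 22x^3 + 171x^2 - 542x + 560

x^4 - 22x^3 + 171x^2 - 542x + 560


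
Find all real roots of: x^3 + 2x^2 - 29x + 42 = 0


Let p(x) = x^3 + 2x^2 - 29x + 42. By the rational root theorem (leading coefficient 1), any rational root is an integer divisor of 42: try ±1, ±2, ... in turn.
Test x = 1: value = 16 ≠ 0.
Test x = -1: value = 72 ≠ 0.
Test x = 2: value = 0 ✓, so (x - 2) is a factor.
Synthetic division by (x - 2): bring down 1; 1(2) + 2 = 4; 4(2) - 29 = -21; (-21)(2) + 42 = 0 → quotient x^2 + 4x - 21, remainder 0.
Solve the quadratic x^2 + 4x - 21 = 0: discriminant = 4^2 - 4(1)(-21) = 16 + 84 = 100.
sqrt(100) = 10, so x = (-4 ± 10)/2: x = 3 or x = -7.

x = -7, x = 2, x = 3


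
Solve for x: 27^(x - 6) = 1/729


Express both sides with the same base.
1/729 = 27^(-2)
Since the bases match, equate exponents: x - 6 = -2
So x = -2 - (-6) = 4

x = 4


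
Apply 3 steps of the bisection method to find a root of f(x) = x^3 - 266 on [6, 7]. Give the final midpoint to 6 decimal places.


f(x) = x^3 - 266
f(6) = -50 < 0
f(7) = 77 > 0

Step 1: midpoint = (6.000000 + 7.000000)/2 = 6.500000
  f(6.500000) = 8.625000
  f(mid) > 0, so root is in [6.000000, 6.500000]

Step 2: midpoint = (6.000000 + 6.500000)/2 = 6.250000
  f(6.250000) = -21.859375
  f(mid) < 0, so root is in [6.250000, 6.500000]

Step 3: midpoint = (6.250000 + 6.500000)/2 = 6.375000
  f(6.375000) = -6.916016
  f(mid) < 0, so root is in [6.375000, 6.500000]

midpoint = 6.375000


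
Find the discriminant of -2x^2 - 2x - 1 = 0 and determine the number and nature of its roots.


For ax^2 + bx + c = 0, discriminant D = b^2 - 4ac
Here a = -2, b = -2, c = -1
D = (-2)^2 - 4(-2)(-1) = 4 - 8 = -4

D = -4 < 0
The equation has no real roots (2 complex conjugate roots).

Discriminant = -4, no real roots (2 complex conjugate roots)


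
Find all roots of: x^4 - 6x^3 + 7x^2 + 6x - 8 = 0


Let p(x) = x^4 - 6x^3 + 7x^2 + 6x - 8. By the rational root theorem (leading coefficient 1), any rational root is an integer divisor of 8: try ±1, ±2, ... in turn.
Test x = 1: value = 0 ✓, so (x - 1) is a factor.
Synthetic division by (x - 1): bring down 1; 1(1) - 6 = -5; (-5)(1) + 7 = 2; 2(1) + 6 = 8; 8(1) - 8 = 0 → quotient x^3 - 5x^2 + 2x + 8, remainder 0.
Continue with the quotient x^3 - 5x^2 + 2x + 8 (candidates must divide 8; re-test x = 1 first in case it repeats).
Test x = 1: value = 6 ≠ 0.
Test x = -1: value = 0 ✓, so (x + 1) is a factor.
Synthetic division by (x + 1): bring down 1; 1(-1) - 5 = -6; (-6)(-1) + 2 = 8; 8(-1) + 8 = 0 → quotient x^2 - 6x + 8, remainder 0.
Solve the quadratic x^2 - 6x + 8 = 0: discriminant = (-6)^2 - 4(1)(8) = 36 - 32 = 4.
sqrt(4) = 2, so x = (6 ± 2)/2: x = 4 or x = 2.
Collecting all roots found:

x = -1, x = 1, x = 2, x = 4


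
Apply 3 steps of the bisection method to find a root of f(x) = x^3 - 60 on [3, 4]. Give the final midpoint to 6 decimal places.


f(x) = x^3 - 60
f(3) = -33 < 0
f(4) = 4 > 0

Step 1: midpoint = (3.000000 + 4.000000)/2 = 3.500000
  f(3.500000) = -17.125000
  f(mid) < 0, so root is in [3.500000, 4.000000]

Step 2: midpoint = (3.500000 + 4.000000)/2 = 3.750000
  f(3.750000) = -7.265625
  f(mid) < 0, so root is in [3.750000, 4.000000]

Step 3: midpoint = (3.750000 + 4.000000)/2 = 3.875000
  f(3.875000) = -1.814453
  f(mid) < 0, so root is in [3.875000, 4.000000]

midpoint = 3.875000


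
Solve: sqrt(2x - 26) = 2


Square both sides: 2x - 26 = 2^2 = 4
2x = 4 + 26 = 30
x = 15
Check: sqrt(2*15 - 26) = sqrt(4) = 2 ✓

x = 15


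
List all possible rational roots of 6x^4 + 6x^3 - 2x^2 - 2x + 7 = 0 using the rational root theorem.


Rational root theorem: possible roots are ±p/q where:
  p divides the constant term (7): p ∈ {1, 7}
  q divides the leading coefficient (6): q ∈ {1, 2, 3, 6}

All possible rational roots: -7, -7/2, -7/3, -7/6, -1, -1/2, -1/3, -1/6, 1/6, 1/3, 1/2, 1, 7/6, 7/3, 7/2, 7

-7, -7/2, -7/3, -7/6, -1, -1/2, -1/3, -1/6, 1/6, 1/3, 1/2, 1, 7/6, 7/3, 7/2, 7


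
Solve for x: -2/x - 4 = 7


Subtract -4 from both sides: -2/x = 11
Multiply both sides by x: -2 = 11 * x
Divide by 11: x = -2/11

x = -2/11


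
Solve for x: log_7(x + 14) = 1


Convert to exponential form: x + 14 = 7^1 = 7
x = 7 - 14 = -7
Check: log_7(-7 + 14) = log_7(7) = log_7(7) = 1 ✓

x = -7


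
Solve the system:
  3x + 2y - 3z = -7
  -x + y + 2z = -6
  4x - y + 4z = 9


Using Cramer's rule. Expand each determinant along the first row.
D  = 3*[1*4 - 2*(-1)] - 2*[(-1)*4 - 2*4] + (-3)*[(-1)*(-1) - 1*4]
  = 3*(6) - 2*(-12) + (-3)*(-3) = 51
Dx = (-7)*[1*4 - 2*(-1)] - 2*[(-6)*4 - 2*9] + (-3)*[(-6)*(-1) - 1*9]
  = (-7)*(6) - 2*(-42) + (-3)*(-3) = 51
Dy = 3*[(-6)*4 - 2*9] - (-7)*[(-1)*4 - 2*4] + (-3)*[(-1)*9 - (-6)*4]
  = 3*(-42) - (-7)*(-12) + (-3)*(15) = -255
Dz = 3*[1*9 - (-6)*(-1)] - 2*[(-1)*9 - (-6)*4] + (-7)*[(-1)*(-1) - 1*4]
  = 3*(3) - 2*(15) + (-7)*(-3) = 0
x = Dx/D = 51/51 = 1, y = Dy/D = -255/51 = -5, z = Dz/D = 0/51 = 0
Check eq1: (3)(1) + (2)(-5) + (-3)(0) = -7 = -7 ✓
Check eq2: (-1)(1) + (1)(-5) + (2)(0) = -6 = -6 ✓
Check eq3: (4)(1) + (-1)(-5) + (4)(0) = 9 = 9 ✓

x = 1, y = -5, z = 0


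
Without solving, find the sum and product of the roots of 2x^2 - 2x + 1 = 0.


By Vieta's formulas for ax^2 + bx + c = 0:
  Sum of roots = -b/a
  Product of roots = c/a

Here a = 2, b = -2, c = 1
Sum = -(-2)/2 = 1
Product = 1/2 = 1/2

Sum = 1, Product = 1/2


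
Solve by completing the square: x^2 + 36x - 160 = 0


Start: x^2 + 36x - 160 = 0
Move constant: x^2 + 36x = 160
Half of 36 is 18, squared is 324
Add 324 to both sides: x^2 + 36x + 324 = 484
(x + 18)^2 = 484
x + 18 = ±22
x = -18 + 22 = 4 or x = -18 - 22 = -40

x = -40, x = 4


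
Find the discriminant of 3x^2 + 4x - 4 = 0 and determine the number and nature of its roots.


For ax^2 + bx + c = 0, discriminant D = b^2 - 4ac
Here a = 3, b = 4, c = -4
D = (4)^2 - 4(3)(-4) = 16 + 48 = 64

D = 64 > 0 and is a perfect square (sqrt = 8)
The equation has 2 distinct real rational roots.

Discriminant = 64, 2 distinct real rational roots


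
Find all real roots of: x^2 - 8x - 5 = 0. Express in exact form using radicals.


Using the quadratic formula: x = (-b ± sqrt(b^2 - 4ac)) / (2a)
Here a = 1, b = -8, c = -5
Discriminant = b^2 - 4ac = (-8)^2 - 4(1)(-5) = 64 + 20 = 84
Since discriminant = 84 > 0, there are two real roots.
x = (8 ± 2*sqrt(21)) / 2
Simplifying: x = 4 ± sqrt(21)
Numerically: x ≈ 8.5826 or x ≈ -0.5826

x = 4 + sqrt(21) or x = 4 - sqrt(21)


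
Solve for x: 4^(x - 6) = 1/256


Express both sides with the same base.
1/256 = 4^(-4)
Since the bases match, equate exponents: x - 6 = -4
So x = -4 - (-6) = 2

x = 2


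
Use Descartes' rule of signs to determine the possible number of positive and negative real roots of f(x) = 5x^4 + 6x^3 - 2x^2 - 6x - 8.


Descartes' rule of signs:

For positive roots, count sign changes in f(x) = 5x^4 + 6x^3 - 2x^2 - 6x - 8:
Signs of coefficients: +, +, -, -, -
Number of sign changes: 1
Possible positive real roots: 1

For negative roots, examine f(-x) = 5x^4 - 6x^3 - 2x^2 + 6x - 8:
Signs of coefficients: +, -, -, +, -
Number of sign changes: 3
Possible negative real roots: 3, 1

Positive roots: 1; Negative roots: 3 or 1


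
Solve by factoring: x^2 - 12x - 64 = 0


We need two numbers that multiply to -64 and add to -12.
Those numbers are -16 and 4 (since (-16) * 4 = -64 and (-16) + 4 = -12).
So x^2 - 12x - 64 = (x - 16)(x + 4) = 0
Setting each factor to zero: x = 16 or x = -4

x = -4, x = 16


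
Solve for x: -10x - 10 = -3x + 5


Starting with: -10x - 10 = -3x + 5
Move all x terms to left: (-10 + 3)x = 5 + 10
Simplify: -7x = 15
Divide both sides by -7: x = -15/7

x = -15/7


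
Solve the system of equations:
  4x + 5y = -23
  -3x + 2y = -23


Using Cramer's rule:
Determinant D = (4)(2) - (-3)(5) = 8 + 15 = 23
Dx = (-23)(2) - (-23)(5) = -46 + 115 = 69
Dy = (4)(-23) - (-3)(-23) = -92 - 69 = -161
x = Dx/D = 69/23 = 3
y = Dy/D = -161/23 = -7

x = 3, y = -7


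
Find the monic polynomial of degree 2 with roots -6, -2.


A monic polynomial with roots -6, -2 is:
p(x) = (x + 6)(x + 2)
After multiplying by (x + 6): x + 6
After multiplying by (x + 2): x^2 + 8x + 12

x^2 + 8x + 12


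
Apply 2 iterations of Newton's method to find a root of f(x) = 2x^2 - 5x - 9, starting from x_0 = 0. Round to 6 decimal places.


Newton's method: x_(n+1) = x_n - f(x_n)/f'(x_n)
f(x) = 2x^2 - 5x - 9
f'(x) = 4x - 5

Iteration 1:
  f(0.000000) = -9.000000
  f'(0.000000) = -5.000000
  x_1 = 0.000000 - (-9.000000)/(-5.000000) = -1.800000

Iteration 2:
  f(-1.800000) = 6.480000
  f'(-1.800000) = -12.200000
  x_2 = -1.800000 - (6.480000)/(-12.200000) = -1.268852

x_2 = -1.268852


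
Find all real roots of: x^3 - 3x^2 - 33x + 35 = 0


Let p(x) = x^3 - 3x^2 - 33x + 35. By the rational root theorem (leading coefficient 1), any rational root is an integer divisor of 35: try ±1, ±2, ... in turn.
Test x = 1: value = 0 ✓, so (x - 1) is a factor.
Synthetic division by (x - 1): bring down 1; 1(1) - 3 = -2; (-2)(1) - 33 = -35; (-35)(1) + 35 = 0 → quotient x^2 - 2x - 35, remainder 0.
Solve the quadratic x^2 - 2x - 35 = 0: discriminant = (-2)^2 - 4(1)(-35) = 4 + 140 = 144.
sqrt(144) = 12, so x = (2 ± 12)/2: x = 7 or x = -5.

x = -5, x = 1, x = 7


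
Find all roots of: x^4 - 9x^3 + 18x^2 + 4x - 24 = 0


Let p(x) = x^4 - 9x^3 + 18x^2 + 4x - 24. By the rational root theorem (leading coefficient 1), any rational root is an integer divisor of 24: try ±1, ±2, ... in turn.
Test x = 1: value = -10 ≠ 0.
Test x = -1: value = 0 ✓, so (x + 1) is a factor.
Synthetic division by (x + 1): bring down 1; 1(-1) - 9 = -10; (-10)(-1) + 18 = 28; 28(-1) + 4 = -24; (-24)(-1) - 24 = 0 → quotient x^3 - 10x^2 + 28x - 24, remainder 0.
Continue with the quotient x^3 - 10x^2 + 28x - 24 (candidates must divide 24; re-test x = -1 first in case it repeats).
Test x = -1: value = -63 ≠ 0.
Test x = 2: value = 0 ✓, so (x - 2) is a factor.
Synthetic division by (x - 2): bring down 1; 1(2) - 10 = -8; (-8)(2) + 28 = 12; 12(2) - 24 = 0 → quotient x^2 - 8x + 12, remainder 0.
Solve the quadratic x^2 - 8x + 12 = 0: discriminant = (-8)^2 - 4(1)(12) = 64 - 48 = 16.
sqrt(16) = 4, so x = (8 ± 4)/2: x = 6 or x = 2.
Collecting all roots found:

x = -1, x = 2 (multiplicity 2), x = 6


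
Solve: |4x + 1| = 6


An absolute value equation |expr| = 6 gives two cases:
Case 1: 4x + 1 = 6
  4x = 5, so x = 5/4
Case 2: 4x + 1 = -6
  4x = -7, so x = -7/4

x = -7/4, x = 5/4


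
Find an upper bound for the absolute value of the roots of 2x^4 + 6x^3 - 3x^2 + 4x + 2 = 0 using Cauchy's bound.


Cauchy's bound: all roots r satisfy |r| <= 1 + max(|a_i/a_n|) for i = 0,...,n-1
where a_n is the leading coefficient.

Coefficients: [2, 6, -3, 4, 2]
Leading coefficient a_n = 2
Ratios |a_i/a_n|: 3, 3/2, 2, 1
Maximum ratio: 3
Cauchy's bound: |r| <= 1 + 3 = 4

Upper bound = 4


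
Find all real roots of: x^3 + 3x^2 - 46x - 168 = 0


Let p(x) = x^3 + 3x^2 - 46x - 168. By the rational root theorem (leading coefficient 1), any rational root is an integer divisor of 168: try ±1, ±2, ... in turn.
Test x = 1: value = -210 ≠ 0.
Test x = -1: value = -120 ≠ 0.
Test x = 2: value = -240 ≠ 0.
Test x = -2: value = -72 ≠ 0.
Test x = 3: value = -252 ≠ 0.
Test x = -3: value = -30 ≠ 0.
Test x = 4: value = -240 ≠ 0.
Test x = -4: value = 0 ✓, so (x + 4) is a factor.
Synthetic division by (x + 4): bring down 1; 1(-4) + 3 = -1; (-1)(-4) - 46 = -42; (-42)(-4) - 168 = 0 → quotient x^2 - x - 42, remainder 0.
Solve the quadratic x^2 - x - 42 = 0: discriminant = (-1)^2 - 4(1)(-42) = 1 + 168 = 169.
sqrt(169) = 13, so x = (1 ± 13)/2: x = 7 or x = -6.

x = -6, x = -4, x = 7


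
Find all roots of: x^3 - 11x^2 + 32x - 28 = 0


Let p(x) = x^3 - 11x^2 + 32x - 28. By the rational root theorem (leading coefficient 1), any rational root is an integer divisor of 28: try ±1, ±2, ... in turn.
Test x = 1: value = -6 ≠ 0.
Test x = -1: value = -72 ≠ 0.
Test x = 2: value = 0 ✓, so (x - 2) is a factor.
Synthetic division by (x - 2): bring down 1; 1(2) - 11 = -9; (-9)(2) + 32 = 14; 14(2) - 28 = 0 → quotient x^2 - 9x + 14, remainder 0.
Solve the quadratic x^2 - 9x + 14 = 0: discriminant = (-9)^2 - 4(1)(14) = 81 - 56 = 25.
sqrt(25) = 5, so x = (9 ± 5)/2: x = 7 or x = 2.
Collecting all roots found:

x = 2 (multiplicity 2), x = 7


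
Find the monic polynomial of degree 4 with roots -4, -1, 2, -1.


A monic polynomial with roots -4, -1, 2, -1 is:
p(x) = (x + 4)(x + 1)(x - 2)(x + 1)
After multiplying by (x + 4): x + 4
After multiplying by (x + 1): x^2 + 5x + 4
After multiplying by (x - 2): x^3 + 3x^2 - 6x - 8
After multiplying by (x + 1): x^4 + 4x^3 - 3x^2 - 14x - 8

x^4 + 4x^3 - 3x^2 - 14x - 8


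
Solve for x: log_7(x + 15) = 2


Convert to exponential form: x + 15 = 7^2 = 49
x = 49 - 15 = 34
Check: log_7(34 + 15) = log_7(49) = log_7(49) = 2 ✓

x = 34


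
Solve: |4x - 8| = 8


An absolute value equation |expr| = 8 gives two cases:
Case 1: 4x - 8 = 8
  4x = 16, so x = 4
Case 2: 4x - 8 = -8
  4x = 0, so x = 0

x = 0, x = 4
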